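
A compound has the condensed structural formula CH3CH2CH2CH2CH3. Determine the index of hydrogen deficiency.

Element totals:
  C: 5
  H: 12
Molecular formula: C5H12.
DoU = (2C + 2 + N − H − X) / 2 = (2·5 + 2 + 0 − 12 − 0) / 2 = 0.

0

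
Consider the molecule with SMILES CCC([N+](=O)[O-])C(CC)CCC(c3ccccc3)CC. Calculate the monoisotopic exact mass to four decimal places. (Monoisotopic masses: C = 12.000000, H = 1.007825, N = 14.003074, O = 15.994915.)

277.2042

Atom tally by fragment:
  CH3 → C:1 H:3
  CH2 → C:1 H:2
  CH(NO2) → C:1 H:1 N:1 O:2
  CH(C2H5) → C:3 H:6
  CH2 → C:1 H:2
  CH2 → C:1 H:2
  CH(C6H5) → C:7 H:6
  CH2 → C:1 H:2
  CH3 → C:1 H:3
Element totals:
  C: 17
  H: 27
  N: 1
  O: 2
Molecular formula: C17H27NO2.
  M = 17(12.0) + 27(1.007825) + 14.003074 + 2(15.994915)
    = 204.000000 + 27.211275 + 14.003074 + 31.989830 = 277.204179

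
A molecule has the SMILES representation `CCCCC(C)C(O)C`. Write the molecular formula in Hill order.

C8H18O

Atom tally by fragment:
  CH3 → C:1 H:3
  CH2 → C:1 H:2
  CH2 → C:1 H:2
  CH2 → C:1 H:2
  CH(CH3) → C:2 H:4
  CH(OH) → C:1 H:2 O:1
  CH3 → C:1 H:3
Element totals:
  C: 8
  H: 18
  O: 1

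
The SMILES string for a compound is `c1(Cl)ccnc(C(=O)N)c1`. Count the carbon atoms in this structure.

6

Atom tally by fragment:
  pyridine ring core → C:5 H:5 N:1
  (− 2 ring H displaced by substituents)
  + Cl → Cl:1
  + CONH2 → C:1 H:2 O:1 N:1
Element totals:
  C: 6
  H: 5
  Cl: 1
  N: 2
  O: 1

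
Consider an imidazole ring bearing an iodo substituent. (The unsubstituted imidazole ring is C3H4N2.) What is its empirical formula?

C3H3IN2

Atom tally by fragment:
  imidazole ring core → C:3 H:4 N:2
  (− 1 ring H displaced by substituents)
  + I → I:1
Element totals:
  C: 3
  H: 3
  I: 1
  N: 2
Molecular formula: C3H3IN2.
gcd of subscripts (3, 3, 1, 2) = 1, so the empirical formula equals the molecular formula.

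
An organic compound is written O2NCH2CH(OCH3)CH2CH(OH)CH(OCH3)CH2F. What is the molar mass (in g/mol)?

Element totals:
  C: 8
  H: 16
  F: 1
  N: 1
  O: 5
Molecular formula: C8H16FNO5.
  M = 8(12.011) + 16(1.008) + 18.998 + 14.007 + 5(15.999)
    = 96.088 + 16.128 + 18.998 + 14.007 + 79.995 = 225.216

225.22 g/mol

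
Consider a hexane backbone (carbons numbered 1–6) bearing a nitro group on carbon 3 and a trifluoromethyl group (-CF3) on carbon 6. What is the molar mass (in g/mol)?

199.17 g/mol

Atom tally by fragment:
  CH3 → C:1 H:3
  CH2 → C:1 H:2
  CH(NO2) → C:1 H:1 N:1 O:2
  CH2 → C:1 H:2
  CH2 → C:1 H:2
  CH2CF3 → C:2 H:2 F:3
Element totals:
  C: 7
  H: 12
  F: 3
  N: 1
  O: 2
Molecular formula: C7H12F3NO2.
  M = 7(12.011) + 12(1.008) + 3(18.998) + 14.007 + 2(15.999)
    = 84.077 + 12.096 + 56.994 + 14.007 + 31.998 = 199.172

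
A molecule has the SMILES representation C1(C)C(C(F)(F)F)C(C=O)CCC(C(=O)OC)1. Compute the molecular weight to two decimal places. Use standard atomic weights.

252.23 g/mol

Atom tally by fragment:
  cyclohexane ring core → C:6 H:12
  (− 4 ring H displaced by substituents)
  + CH3 → C:1 H:3
  + CF3 → C:1 F:3
  + CHO → C:1 H:1 O:1
  + COOCH3 → C:2 H:3 O:2
Element totals:
  C: 11
  H: 15
  F: 3
  O: 3
Molecular formula: C11H15F3O3.
  M = 11(12.011) + 15(1.008) + 3(18.998) + 3(15.999)
    = 132.121 + 15.120 + 56.994 + 47.997 = 252.232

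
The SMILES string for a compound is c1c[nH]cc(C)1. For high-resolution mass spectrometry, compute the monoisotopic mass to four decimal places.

Atom tally by fragment:
  pyrrole ring core → C:4 H:5 N:1
  (− 1 ring H displaced by substituents)
  + CH3 → C:1 H:3
Element totals:
  C: 5
  H: 7
  N: 1
Molecular formula: C5H7N.
  M = 5(12.0) + 7(1.007825) + 14.003074
    = 60.000000 + 7.054775 + 14.003074 = 81.057849

81.0578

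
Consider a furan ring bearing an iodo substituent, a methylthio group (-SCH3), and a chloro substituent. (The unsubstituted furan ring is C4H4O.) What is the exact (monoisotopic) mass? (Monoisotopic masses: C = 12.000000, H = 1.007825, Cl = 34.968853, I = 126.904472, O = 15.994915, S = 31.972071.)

Atom tally by fragment:
  furan ring core → C:4 H:4 O:1
  (− 3 ring H displaced by substituents)
  + I → I:1
  + SCH3 → C:1 H:3 S:1
  + Cl → Cl:1
Element totals:
  C: 5
  H: 4
  Cl: 1
  I: 1
  O: 1
  S: 1
Molecular formula: C5H4ClIOS.
  M = 5(12.0) + 4(1.007825) + 34.968853 + 126.904472 + 15.994915 + 31.972071
    = 60.000000 + 4.031300 + 34.968853 + 126.904472 + 15.994915 + 31.972071 = 273.871611

273.8716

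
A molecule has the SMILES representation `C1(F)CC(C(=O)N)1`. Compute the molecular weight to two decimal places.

Atom tally by fragment:
  cyclopropane ring core → C:3 H:6
  (− 2 ring H displaced by substituents)
  + F → F:1
  + CONH2 → C:1 H:2 O:1 N:1
Element totals:
  C: 4
  H: 6
  F: 1
  N: 1
  O: 1
Molecular formula: C4H6FNO.
  M = 4(12.011) + 6(1.008) + 18.998 + 14.007 + 15.999
    = 48.044 + 6.048 + 18.998 + 14.007 + 15.999 = 103.096

103.10 g/mol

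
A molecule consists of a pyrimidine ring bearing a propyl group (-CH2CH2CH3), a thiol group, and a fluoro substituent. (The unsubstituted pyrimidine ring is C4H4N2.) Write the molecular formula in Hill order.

C7H9FN2S

Atom tally by fragment:
  pyrimidine ring core → C:4 H:4 N:2
  (− 3 ring H displaced by substituents)
  + CH2CH2CH3 → C:3 H:7
  + SH → S:1 H:1
  + F → F:1
Element totals:
  C: 7
  H: 9
  F: 1
  N: 2
  S: 1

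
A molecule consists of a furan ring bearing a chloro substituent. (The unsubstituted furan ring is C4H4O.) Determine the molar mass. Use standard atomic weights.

Atom tally by fragment:
  furan ring core → C:4 H:4 O:1
  (− 1 ring H displaced by substituents)
  + Cl → Cl:1
Element totals:
  C: 4
  H: 3
  Cl: 1
  O: 1
Molecular formula: C4H3ClO.
  M = 4(12.011) + 3(1.008) + 35.45 + 15.999
    = 48.044 + 3.024 + 35.450 + 15.999 = 102.517

102.52 g/mol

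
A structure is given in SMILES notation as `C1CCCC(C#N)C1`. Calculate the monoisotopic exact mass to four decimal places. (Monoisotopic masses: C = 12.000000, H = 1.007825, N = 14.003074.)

109.0891

Atom tally by fragment:
  cyclohexane ring core → C:6 H:12
  (− 1 ring H displaced by substituents)
  + CN → C:1 N:1
Element totals:
  C: 7
  H: 11
  N: 1
Molecular formula: C7H11N.
  M = 7(12.0) + 11(1.007825) + 14.003074
    = 84.000000 + 11.086075 + 14.003074 = 109.089149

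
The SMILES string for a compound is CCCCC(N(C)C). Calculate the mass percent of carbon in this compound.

Atom tally by fragment:
  CH3 → C:1 H:3
  CH2 → C:1 H:2
  CH2 → C:1 H:2
  CH2 → C:1 H:2
  CH2N(CH3)2 → C:3 H:8 N:1
Element totals:
  C: 7
  H: 17
  N: 1
Molecular formula: C7H17N.
Molar mass = 115.220 g/mol.
Mass from C: 7 × 12.011 = 84.077 g/mol.
%C = 84.077 / 115.220 × 100 = 72.97%.

72.97%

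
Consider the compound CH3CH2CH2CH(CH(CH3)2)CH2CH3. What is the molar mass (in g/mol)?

Atom tally by fragment:
  CH3 → C:1 H:3
  CH2 → C:1 H:2
  CH2 → C:1 H:2
  CH(CH(CH3)2) → C:4 H:8
  CH2 → C:1 H:2
  CH3 → C:1 H:3
Element totals:
  C: 9
  H: 20
Molecular formula: C9H20.
  M = 9(12.011) + 20(1.008)
    = 108.099 + 20.160 = 128.259

128.26 g/mol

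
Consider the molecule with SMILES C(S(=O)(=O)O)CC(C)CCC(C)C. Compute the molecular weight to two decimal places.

208.32 g/mol

Atom tally by fragment:
  HO3SCH2 → C:1 H:3 S:1 O:3
  CH2 → C:1 H:2
  CH(CH3) → C:2 H:4
  CH2 → C:1 H:2
  CH2 → C:1 H:2
  CH(CH3) → C:2 H:4
  CH3 → C:1 H:3
Element totals:
  C: 9
  H: 20
  O: 3
  S: 1
Molecular formula: C9H20O3S.
  M = 9(12.011) + 20(1.008) + 3(15.999) + 32.06
    = 108.099 + 20.160 + 47.997 + 32.060 = 208.316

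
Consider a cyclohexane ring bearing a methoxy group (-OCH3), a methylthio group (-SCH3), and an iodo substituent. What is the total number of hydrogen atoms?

Atom tally by fragment:
  cyclohexane ring core → C:6 H:12
  (− 3 ring H displaced by substituents)
  + OCH3 → C:1 H:3 O:1
  + SCH3 → C:1 H:3 S:1
  + I → I:1
Element totals:
  C: 8
  H: 15
  I: 1
  O: 1
  S: 1

15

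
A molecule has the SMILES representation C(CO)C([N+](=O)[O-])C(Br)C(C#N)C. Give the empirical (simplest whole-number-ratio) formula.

C7H11BrN2O3

Atom tally by fragment:
  HOCH2CH2 → C:2 H:5 O:1
  CH(NO2) → C:1 H:1 N:1 O:2
  CH(Br) → C:1 H:1 Br:1
  CH(CN) → C:2 H:1 N:1
  CH3 → C:1 H:3
Element totals:
  C: 7
  H: 11
  Br: 1
  N: 2
  O: 3
Molecular formula: C7H11BrN2O3.
gcd of subscripts (1, 7, 11, 2, 3) = 1, so the empirical formula equals the molecular formula.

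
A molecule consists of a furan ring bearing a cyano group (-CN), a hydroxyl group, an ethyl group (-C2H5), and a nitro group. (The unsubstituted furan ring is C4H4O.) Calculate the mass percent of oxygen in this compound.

35.14%

Atom tally by fragment:
  furan ring core → C:4 H:4 O:1
  (− 4 ring H displaced by substituents)
  + CN → C:1 N:1
  + OH → O:1 H:1
  + C2H5 → C:2 H:5
  + NO2 → N:1 O:2
Element totals:
  C: 7
  H: 6
  N: 2
  O: 4
Molecular formula: C7H6N2O4.
Molar mass = 182.135 g/mol.
Mass from O: 4 × 15.999 = 63.996 g/mol.
%O = 63.996 / 182.135 × 100 = 35.14%.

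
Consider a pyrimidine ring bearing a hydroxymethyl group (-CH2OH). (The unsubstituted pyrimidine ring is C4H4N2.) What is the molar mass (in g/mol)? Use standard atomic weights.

110.12 g/mol

Atom tally by fragment:
  pyrimidine ring core → C:4 H:4 N:2
  (− 1 ring H displaced by substituents)
  + CH2OH → C:1 H:3 O:1
Element totals:
  C: 5
  H: 6
  N: 2
  O: 1
Molecular formula: C5H6N2O.
  M = 5(12.011) + 6(1.008) + 2(14.007) + 15.999
    = 60.055 + 6.048 + 28.014 + 15.999 = 110.116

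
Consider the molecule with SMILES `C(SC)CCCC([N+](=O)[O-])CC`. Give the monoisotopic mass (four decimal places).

191.0980

Atom tally by fragment:
  CH3SCH2 → C:2 H:5 S:1
  CH2 → C:1 H:2
  CH2 → C:1 H:2
  CH2 → C:1 H:2
  CH(NO2) → C:1 H:1 N:1 O:2
  CH2 → C:1 H:2
  CH3 → C:1 H:3
Element totals:
  C: 8
  H: 17
  N: 1
  O: 2
  S: 1
Molecular formula: C8H17NO2S.
  M = 8(12.0) + 17(1.007825) + 14.003074 + 2(15.994915) + 31.972071
    = 96.000000 + 17.133025 + 14.003074 + 31.989830 + 31.972071 = 191.098000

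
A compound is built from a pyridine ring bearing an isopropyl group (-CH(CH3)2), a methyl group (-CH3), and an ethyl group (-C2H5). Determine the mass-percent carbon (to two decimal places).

80.92%

Atom tally by fragment:
  pyridine ring core → C:5 H:5 N:1
  (− 3 ring H displaced by substituents)
  + CH(CH3)2 → C:3 H:7
  + CH3 → C:1 H:3
  + C2H5 → C:2 H:5
Element totals:
  C: 11
  H: 17
  N: 1
Molecular formula: C11H17N.
Molar mass = 163.264 g/mol.
Mass from C: 11 × 12.011 = 132.121 g/mol.
%C = 132.121 / 163.264 × 100 = 80.92%.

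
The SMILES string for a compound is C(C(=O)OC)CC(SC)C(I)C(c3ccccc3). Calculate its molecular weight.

Atom tally by fragment:
  CH3OOCCH2 → C:3 H:5 O:2
  CH2 → C:1 H:2
  CH(SCH3) → C:2 H:4 S:1
  CH(I) → C:1 H:1 I:1
  CH2C6H5 → C:7 H:7
Element totals:
  C: 14
  H: 19
  I: 1
  O: 2
  S: 1
Molecular formula: C14H19IO2S.
  M = 14(12.011) + 19(1.008) + 126.904 + 2(15.999) + 32.06
    = 168.154 + 19.152 + 126.904 + 31.998 + 32.060 = 378.268

378.27 g/mol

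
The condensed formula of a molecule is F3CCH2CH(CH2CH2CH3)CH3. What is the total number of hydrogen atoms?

13

Atom tally by fragment:
  F3CCH2 → C:2 H:2 F:3
  CH(CH2CH2CH3) → C:4 H:8
  CH3 → C:1 H:3
Element totals:
  C: 7
  H: 13
  F: 3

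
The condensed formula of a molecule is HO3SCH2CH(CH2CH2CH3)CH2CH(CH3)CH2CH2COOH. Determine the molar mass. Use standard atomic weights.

Atom tally by fragment:
  HO3SCH2 → C:1 H:3 S:1 O:3
  CH(CH2CH2CH3) → C:4 H:8
  CH2 → C:1 H:2
  CH(CH3) → C:2 H:4
  CH2 → C:1 H:2
  CH2COOH → C:2 H:3 O:2
Element totals:
  C: 11
  H: 22
  O: 5
  S: 1
Molecular formula: C11H22O5S.
  M = 11(12.011) + 22(1.008) + 5(15.999) + 32.06
    = 132.121 + 22.176 + 79.995 + 32.060 = 266.352

266.35 g/mol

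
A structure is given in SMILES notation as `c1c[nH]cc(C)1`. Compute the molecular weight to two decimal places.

Atom tally by fragment:
  pyrrole ring core → C:4 H:5 N:1
  (− 1 ring H displaced by substituents)
  + CH3 → C:1 H:3
Element totals:
  C: 5
  H: 7
  N: 1
Molecular formula: C5H7N.
  M = 5(12.011) + 7(1.008) + 14.007
    = 60.055 + 7.056 + 14.007 = 81.118

81.12 g/mol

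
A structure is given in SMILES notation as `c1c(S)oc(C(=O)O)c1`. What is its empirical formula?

C5H4O3S

Atom tally by fragment:
  furan ring core → C:4 H:4 O:1
  (− 2 ring H displaced by substituents)
  + SH → S:1 H:1
  + COOH → C:1 H:1 O:2
Element totals:
  C: 5
  H: 4
  O: 3
  S: 1
Molecular formula: C5H4O3S.
gcd of subscripts (5, 4, 3, 1) = 1, so the empirical formula equals the molecular formula.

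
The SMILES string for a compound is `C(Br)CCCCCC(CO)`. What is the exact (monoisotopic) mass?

Atom tally by fragment:
  BrCH2 → C:1 H:2 Br:1
  CH2 → C:1 H:2
  CH2 → C:1 H:2
  CH2 → C:1 H:2
  CH2 → C:1 H:2
  CH2 → C:1 H:2
  CH2CH2OH → C:2 H:5 O:1
Element totals:
  C: 8
  H: 17
  Br: 1
  O: 1
Molecular formula: C8H17BrO.
  M = 8(12.0) + 17(1.007825) + 78.918338 + 15.994915
    = 96.000000 + 17.133025 + 78.918338 + 15.994915 = 208.046278

208.0463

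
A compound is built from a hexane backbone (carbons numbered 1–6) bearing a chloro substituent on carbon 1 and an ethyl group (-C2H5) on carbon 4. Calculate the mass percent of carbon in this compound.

Atom tally by fragment:
  ClCH2 → C:1 H:2 Cl:1
  CH2 → C:1 H:2
  CH2 → C:1 H:2
  CH(C2H5) → C:3 H:6
  CH2 → C:1 H:2
  CH3 → C:1 H:3
Element totals:
  C: 8
  H: 17
  Cl: 1
Molecular formula: C8H17Cl.
Molar mass = 148.674 g/mol.
Mass from C: 8 × 12.011 = 96.088 g/mol.
%C = 96.088 / 148.674 × 100 = 64.63%.

64.63%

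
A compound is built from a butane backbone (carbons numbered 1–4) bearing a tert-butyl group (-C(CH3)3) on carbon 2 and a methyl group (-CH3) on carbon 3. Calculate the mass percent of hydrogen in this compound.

15.72%

Atom tally by fragment:
  CH3 → C:1 H:3
  CH(C(CH3)3) → C:5 H:10
  CH(CH3) → C:2 H:4
  CH3 → C:1 H:3
Element totals:
  C: 9
  H: 20
Molecular formula: C9H20.
Molar mass = 128.259 g/mol.
Mass from H: 20 × 1.008 = 20.160 g/mol.
%H = 20.160 / 128.259 × 100 = 15.72%.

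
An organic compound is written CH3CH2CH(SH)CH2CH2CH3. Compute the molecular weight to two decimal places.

118.24 g/mol

Element totals:
  C: 6
  H: 14
  S: 1
Molecular formula: C6H14S.
  M = 6(12.011) + 14(1.008) + 32.06
    = 72.066 + 14.112 + 32.060 = 118.238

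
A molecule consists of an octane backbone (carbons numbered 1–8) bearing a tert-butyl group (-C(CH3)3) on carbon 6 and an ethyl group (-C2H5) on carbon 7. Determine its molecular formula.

C14H30

Atom tally by fragment:
  CH3 → C:1 H:3
  CH2 → C:1 H:2
  CH2 → C:1 H:2
  CH2 → C:1 H:2
  CH2 → C:1 H:2
  CH(C(CH3)3) → C:5 H:10
  CH(C2H5) → C:3 H:6
  CH3 → C:1 H:3
Element totals:
  C: 14
  H: 30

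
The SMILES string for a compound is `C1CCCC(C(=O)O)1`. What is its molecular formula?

C6H10O2

Atom tally by fragment:
  cyclopentane ring core → C:5 H:10
  (− 1 ring H displaced by substituents)
  + COOH → C:1 H:1 O:2
Element totals:
  C: 6
  H: 10
  O: 2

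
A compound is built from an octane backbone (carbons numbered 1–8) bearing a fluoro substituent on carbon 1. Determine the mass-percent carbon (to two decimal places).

Atom tally by fragment:
  FCH2 → C:1 H:2 F:1
  CH2 → C:1 H:2
  CH2 → C:1 H:2
  CH2 → C:1 H:2
  CH2 → C:1 H:2
  CH2 → C:1 H:2
  CH2 → C:1 H:2
  CH3 → C:1 H:3
Element totals:
  C: 8
  H: 17
  F: 1
Molecular formula: C8H17F.
Molar mass = 132.222 g/mol.
Mass from C: 8 × 12.011 = 96.088 g/mol.
%C = 96.088 / 132.222 × 100 = 72.67%.

72.67%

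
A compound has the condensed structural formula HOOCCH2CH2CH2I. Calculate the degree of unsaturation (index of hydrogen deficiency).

1

Element totals:
  C: 4
  H: 7
  I: 1
  O: 2
Molecular formula: C4H7IO2.
DoU = (2C + 2 + N − H − X) / 2 = (2·4 + 2 + 0 − 7 − 1) / 2 = 1.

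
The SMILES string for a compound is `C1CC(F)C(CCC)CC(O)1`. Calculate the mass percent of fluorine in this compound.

Atom tally by fragment:
  cyclohexane ring core → C:6 H:12
  (− 3 ring H displaced by substituents)
  + F → F:1
  + CH2CH2CH3 → C:3 H:7
  + OH → O:1 H:1
Element totals:
  C: 9
  H: 17
  F: 1
  O: 1
Molecular formula: C9H17FO.
Molar mass = 160.232 g/mol.
Mass from F: 1 × 18.998 = 18.998 g/mol.
%F = 18.998 / 160.232 × 100 = 11.86%.

11.86%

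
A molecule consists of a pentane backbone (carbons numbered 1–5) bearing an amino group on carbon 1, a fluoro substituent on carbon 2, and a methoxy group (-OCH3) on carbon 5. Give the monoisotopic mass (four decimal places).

135.1059

Atom tally by fragment:
  H2NCH2 → C:1 H:4 N:1
  CH(F) → C:1 H:1 F:1
  CH2 → C:1 H:2
  CH2 → C:1 H:2
  CH2OCH3 → C:2 H:5 O:1
Element totals:
  C: 6
  H: 14
  F: 1
  N: 1
  O: 1
Molecular formula: C6H14FNO.
  M = 6(12.0) + 14(1.007825) + 18.998403 + 14.003074 + 15.994915
    = 72.000000 + 14.109550 + 18.998403 + 14.003074 + 15.994915 = 135.105942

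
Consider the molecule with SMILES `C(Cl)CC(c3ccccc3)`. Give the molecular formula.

Atom tally by fragment:
  ClCH2 → C:1 H:2 Cl:1
  CH2 → C:1 H:2
  CH2C6H5 → C:7 H:7
Element totals:
  C: 9
  H: 11
  Cl: 1

C9H11Cl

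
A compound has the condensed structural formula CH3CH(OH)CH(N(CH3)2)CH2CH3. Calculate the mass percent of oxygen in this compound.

Element totals:
  C: 7
  H: 17
  N: 1
  O: 1
Molecular formula: C7H17NO.
Molar mass = 131.219 g/mol.
Mass from O: 1 × 15.999 = 15.999 g/mol.
%O = 15.999 / 131.219 × 100 = 12.19%.

12.19%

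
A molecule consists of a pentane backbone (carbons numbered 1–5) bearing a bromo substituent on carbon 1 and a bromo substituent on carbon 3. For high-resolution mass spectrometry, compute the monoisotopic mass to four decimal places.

227.9149

Atom tally by fragment:
  BrCH2 → C:1 H:2 Br:1
  CH2 → C:1 H:2
  CH(Br) → C:1 H:1 Br:1
  CH2 → C:1 H:2
  CH3 → C:1 H:3
Element totals:
  C: 5
  H: 10
  Br: 2
Molecular formula: C5H10Br2.
  M = 5(12.0) + 10(1.007825) + 2(78.918338)
    = 60.000000 + 10.078250 + 157.836676 = 227.914926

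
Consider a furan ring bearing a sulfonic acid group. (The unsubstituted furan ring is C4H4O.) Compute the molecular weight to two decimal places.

148.13 g/mol

Atom tally by fragment:
  furan ring core → C:4 H:4 O:1
  (− 1 ring H displaced by substituents)
  + SO3H → S:1 O:3 H:1
Element totals:
  C: 4
  H: 4
  O: 4
  S: 1
Molecular formula: C4H4O4S.
  M = 4(12.011) + 4(1.008) + 4(15.999) + 32.06
    = 48.044 + 4.032 + 63.996 + 32.060 = 148.132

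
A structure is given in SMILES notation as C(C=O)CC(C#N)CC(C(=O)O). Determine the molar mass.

169.18 g/mol

Atom tally by fragment:
  OHCCH2 → C:2 H:3 O:1
  CH2 → C:1 H:2
  CH(CN) → C:2 H:1 N:1
  CH2 → C:1 H:2
  CH2COOH → C:2 H:3 O:2
Element totals:
  C: 8
  H: 11
  N: 1
  O: 3
Molecular formula: C8H11NO3.
  M = 8(12.011) + 11(1.008) + 14.007 + 3(15.999)
    = 96.088 + 11.088 + 14.007 + 47.997 = 169.180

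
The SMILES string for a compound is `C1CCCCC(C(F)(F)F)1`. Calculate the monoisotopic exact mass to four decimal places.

152.0813

Atom tally by fragment:
  cyclohexane ring core → C:6 H:12
  (− 1 ring H displaced by substituents)
  + CF3 → C:1 F:3
Element totals:
  C: 7
  H: 11
  F: 3
Molecular formula: C7H11F3.
  M = 7(12.0) + 11(1.007825) + 3(18.998403)
    = 84.000000 + 11.086075 + 56.995209 = 152.081284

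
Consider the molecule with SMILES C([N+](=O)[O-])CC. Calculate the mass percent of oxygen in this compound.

Atom tally by fragment:
  O2NCH2 → C:1 H:2 N:1 O:2
  CH2 → C:1 H:2
  CH3 → C:1 H:3
Element totals:
  C: 3
  H: 7
  N: 1
  O: 2
Molecular formula: C3H7NO2.
Molar mass = 89.094 g/mol.
Mass from O: 2 × 15.999 = 31.998 g/mol.
%O = 31.998 / 89.094 × 100 = 35.91%.

35.91%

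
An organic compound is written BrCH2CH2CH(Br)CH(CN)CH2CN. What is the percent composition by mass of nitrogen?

10.01%

Atom tally by fragment:
  BrCH2 → C:1 H:2 Br:1
  CH2 → C:1 H:2
  CH(Br) → C:1 H:1 Br:1
  CH(CN) → C:2 H:1 N:1
  CH2CN → C:2 H:2 N:1
Element totals:
  C: 7
  H: 8
  Br: 2
  N: 2
Molecular formula: C7H8Br2N2.
Molar mass = 279.963 g/mol.
Mass from N: 2 × 14.007 = 28.014 g/mol.
%N = 28.014 / 279.963 × 100 = 10.01%.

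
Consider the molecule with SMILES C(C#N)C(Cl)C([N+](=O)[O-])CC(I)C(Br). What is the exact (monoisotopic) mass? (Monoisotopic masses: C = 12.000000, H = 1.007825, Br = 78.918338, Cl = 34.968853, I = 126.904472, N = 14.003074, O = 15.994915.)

Atom tally by fragment:
  NCCH2 → C:2 H:2 N:1
  CH(Cl) → C:1 H:1 Cl:1
  CH(NO2) → C:1 H:1 N:1 O:2
  CH2 → C:1 H:2
  CH(I) → C:1 H:1 I:1
  CH2Br → C:1 H:2 Br:1
Element totals:
  C: 7
  H: 9
  Br: 1
  Cl: 1
  I: 1
  N: 2
  O: 2
Molecular formula: C7H9BrClIN2O2.
  M = 7(12.0) + 9(1.007825) + 78.918338 + 34.968853 + 126.904472 + 2(14.003074) + 2(15.994915)
    = 84.000000 + 9.070425 + 78.918338 + 34.968853 + 126.904472 + 28.006148 + 31.989830 = 393.858066

393.8581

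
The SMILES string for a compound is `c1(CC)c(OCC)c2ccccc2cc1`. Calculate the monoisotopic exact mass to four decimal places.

Atom tally by fragment:
  naphthalene ring system core → C:10 H:8
  (− 2 ring H displaced by substituents)
  + C2H5 → C:2 H:5
  + OC2H5 → C:2 H:5 O:1
Element totals:
  C: 14
  H: 16
  O: 1
Molecular formula: C14H16O.
  M = 14(12.0) + 16(1.007825) + 15.994915
    = 168.000000 + 16.125200 + 15.994915 = 200.120115

200.1201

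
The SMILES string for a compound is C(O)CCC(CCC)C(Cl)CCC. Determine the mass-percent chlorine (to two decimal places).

Atom tally by fragment:
  HOCH2 → C:1 H:3 O:1
  CH2 → C:1 H:2
  CH2 → C:1 H:2
  CH(CH2CH2CH3) → C:4 H:8
  CH(Cl) → C:1 H:1 Cl:1
  CH2 → C:1 H:2
  CH2 → C:1 H:2
  CH3 → C:1 H:3
Element totals:
  C: 11
  H: 23
  Cl: 1
  O: 1
Molecular formula: C11H23ClO.
Molar mass = 206.754 g/mol.
Mass from Cl: 1 × 35.45 = 35.450 g/mol.
%Cl = 35.450 / 206.754 × 100 = 17.15%.

17.15%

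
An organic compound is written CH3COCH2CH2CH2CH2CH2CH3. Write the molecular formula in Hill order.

C8H16O

Atom tally by fragment:
  CH3COCH2 → C:3 H:5 O:1
  CH2 → C:1 H:2
  CH2 → C:1 H:2
  CH2 → C:1 H:2
  CH2 → C:1 H:2
  CH3 → C:1 H:3
Element totals:
  C: 8
  H: 16
  O: 1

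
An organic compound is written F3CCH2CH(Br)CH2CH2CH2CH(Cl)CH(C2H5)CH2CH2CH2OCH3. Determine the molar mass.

381.70 g/mol

Atom tally by fragment:
  F3CCH2 → C:2 H:2 F:3
  CH(Br) → C:1 H:1 Br:1
  CH2 → C:1 H:2
  CH2 → C:1 H:2
  CH2 → C:1 H:2
  CH(Cl) → C:1 H:1 Cl:1
  CH(C2H5) → C:3 H:6
  CH2 → C:1 H:2
  CH2 → C:1 H:2
  CH2OCH3 → C:2 H:5 O:1
Element totals:
  C: 14
  H: 25
  Br: 1
  Cl: 1
  F: 3
  O: 1
Molecular formula: C14H25BrClF3O.
  M = 14(12.011) + 25(1.008) + 79.904 + 35.45 + 3(18.998) + 15.999
    = 168.154 + 25.200 + 79.904 + 35.450 + 56.994 + 15.999 = 381.701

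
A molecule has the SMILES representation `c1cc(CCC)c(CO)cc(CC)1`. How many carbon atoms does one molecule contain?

12

Atom tally by fragment:
  benzene ring core → C:6 H:6
  (− 3 ring H displaced by substituents)
  + CH2CH2CH3 → C:3 H:7
  + CH2OH → C:1 H:3 O:1
  + C2H5 → C:2 H:5
Element totals:
  C: 12
  H: 18
  O: 1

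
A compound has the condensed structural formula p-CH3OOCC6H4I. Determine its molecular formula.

C8H7IO2

Atom tally by fragment:
  benzene ring core → C:6 H:6
  (− 2 ring H displaced by substituents)
  + COOCH3 → C:2 H:3 O:2
  + I → I:1
Element totals:
  C: 8
  H: 7
  I: 1
  O: 2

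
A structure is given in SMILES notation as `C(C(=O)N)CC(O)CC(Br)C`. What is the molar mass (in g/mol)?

Atom tally by fragment:
  H2NOCCH2 → C:2 H:4 O:1 N:1
  CH2 → C:1 H:2
  CH(OH) → C:1 H:2 O:1
  CH2 → C:1 H:2
  CH(Br) → C:1 H:1 Br:1
  CH3 → C:1 H:3
Element totals:
  C: 7
  H: 14
  Br: 1
  N: 1
  O: 2
Molecular formula: C7H14BrNO2.
  M = 7(12.011) + 14(1.008) + 79.904 + 14.007 + 2(15.999)
    = 84.077 + 14.112 + 79.904 + 14.007 + 31.998 = 224.098

224.10 g/mol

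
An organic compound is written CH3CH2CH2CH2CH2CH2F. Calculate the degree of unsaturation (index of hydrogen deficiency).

0

Atom tally by fragment:
  CH3 → C:1 H:3
  CH2 → C:1 H:2
  CH2 → C:1 H:2
  CH2 → C:1 H:2
  CH2 → C:1 H:2
  CH2F → C:1 H:2 F:1
Element totals:
  C: 6
  H: 13
  F: 1
Molecular formula: C6H13F.
DoU = (2C + 2 + N − H − X) / 2 = (2·6 + 2 + 0 − 13 − 1) / 2 = 0.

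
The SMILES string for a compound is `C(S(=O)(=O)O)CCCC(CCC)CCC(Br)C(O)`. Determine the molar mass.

Atom tally by fragment:
  HO3SCH2 → C:1 H:3 S:1 O:3
  CH2 → C:1 H:2
  CH2 → C:1 H:2
  CH2 → C:1 H:2
  CH(CH2CH2CH3) → C:4 H:8
  CH2 → C:1 H:2
  CH2 → C:1 H:2
  CH(Br) → C:1 H:1 Br:1
  CH2OH → C:1 H:3 O:1
Element totals:
  C: 12
  H: 25
  Br: 1
  O: 4
  S: 1
Molecular formula: C12H25BrO4S.
  M = 12(12.011) + 25(1.008) + 79.904 + 4(15.999) + 32.06
    = 144.132 + 25.200 + 79.904 + 63.996 + 32.060 = 345.292

345.29 g/mol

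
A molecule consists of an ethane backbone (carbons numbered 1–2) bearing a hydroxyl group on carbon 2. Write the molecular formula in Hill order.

Atom tally by fragment:
  CH3 → C:1 H:3
  CH2OH → C:1 H:3 O:1
Element totals:
  C: 2
  H: 6
  O: 1

C2H6O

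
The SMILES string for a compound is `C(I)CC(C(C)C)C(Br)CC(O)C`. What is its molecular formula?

Atom tally by fragment:
  ICH2 → C:1 H:2 I:1
  CH2 → C:1 H:2
  CH(CH(CH3)2) → C:4 H:8
  CH(Br) → C:1 H:1 Br:1
  CH2 → C:1 H:2
  CH(OH) → C:1 H:2 O:1
  CH3 → C:1 H:3
Element totals:
  C: 10
  H: 20
  Br: 1
  I: 1
  O: 1

C10H20BrIO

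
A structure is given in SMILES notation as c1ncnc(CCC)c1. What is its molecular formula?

C7H10N2

Atom tally by fragment:
  pyrimidine ring core → C:4 H:4 N:2
  (− 1 ring H displaced by substituents)
  + CH2CH2CH3 → C:3 H:7
Element totals:
  C: 7
  H: 10
  N: 2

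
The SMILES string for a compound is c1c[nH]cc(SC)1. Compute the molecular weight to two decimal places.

Atom tally by fragment:
  pyrrole ring core → C:4 H:5 N:1
  (− 1 ring H displaced by substituents)
  + SCH3 → C:1 H:3 S:1
Element totals:
  C: 5
  H: 7
  N: 1
  S: 1
Molecular formula: C5H7NS.
  M = 5(12.011) + 7(1.008) + 14.007 + 32.06
    = 60.055 + 7.056 + 14.007 + 32.060 = 113.178

113.18 g/mol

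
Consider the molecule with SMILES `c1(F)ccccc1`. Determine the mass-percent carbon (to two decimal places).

74.99%

Atom tally by fragment:
  benzene ring core → C:6 H:6
  (− 1 ring H displaced by substituents)
  + F → F:1
Element totals:
  C: 6
  H: 5
  F: 1
Molecular formula: C6H5F.
Molar mass = 96.104 g/mol.
Mass from C: 6 × 12.011 = 72.066 g/mol.
%C = 72.066 / 96.104 × 100 = 74.99%.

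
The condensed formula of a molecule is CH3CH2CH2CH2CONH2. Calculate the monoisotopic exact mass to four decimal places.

Atom tally by fragment:
  CH3 → C:1 H:3
  CH2 → C:1 H:2
  CH2 → C:1 H:2
  CH2CONH2 → C:2 H:4 O:1 N:1
Element totals:
  C: 5
  H: 11
  N: 1
  O: 1
Molecular formula: C5H11NO.
  M = 5(12.0) + 11(1.007825) + 14.003074 + 15.994915
    = 60.000000 + 11.086075 + 14.003074 + 15.994915 = 101.084064

101.0841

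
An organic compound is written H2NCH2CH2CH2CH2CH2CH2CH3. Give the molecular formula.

C7H17N

Atom tally by fragment:
  H2NCH2 → C:1 H:4 N:1
  CH2 → C:1 H:2
  CH2 → C:1 H:2
  CH2 → C:1 H:2
  CH2 → C:1 H:2
  CH2 → C:1 H:2
  CH3 → C:1 H:3
Element totals:
  C: 7
  H: 17
  N: 1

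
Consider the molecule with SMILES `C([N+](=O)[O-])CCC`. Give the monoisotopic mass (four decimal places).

103.0633

Atom tally by fragment:
  O2NCH2 → C:1 H:2 N:1 O:2
  CH2 → C:1 H:2
  CH2 → C:1 H:2
  CH3 → C:1 H:3
Element totals:
  C: 4
  H: 9
  N: 1
  O: 2
Molecular formula: C4H9NO2.
  M = 4(12.0) + 9(1.007825) + 14.003074 + 2(15.994915)
    = 48.000000 + 9.070425 + 14.003074 + 31.989830 = 103.063329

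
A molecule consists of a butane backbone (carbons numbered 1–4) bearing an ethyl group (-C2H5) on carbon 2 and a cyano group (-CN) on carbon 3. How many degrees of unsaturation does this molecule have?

Atom tally by fragment:
  CH3 → C:1 H:3
  CH(C2H5) → C:3 H:6
  CH(CN) → C:2 H:1 N:1
  CH3 → C:1 H:3
Element totals:
  C: 7
  H: 13
  N: 1
Molecular formula: C7H13N.
DoU = (2C + 2 + N − H − X) / 2 = (2·7 + 2 + 1 − 13 − 0) / 2 = 2.

2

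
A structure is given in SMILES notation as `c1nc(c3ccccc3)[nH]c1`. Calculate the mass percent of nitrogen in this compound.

19.43%

Atom tally by fragment:
  imidazole ring core → C:3 H:4 N:2
  (− 1 ring H displaced by substituents)
  + C6H5 → C:6 H:5
Element totals:
  C: 9
  H: 8
  N: 2
Molecular formula: C9H8N2.
Molar mass = 144.177 g/mol.
Mass from N: 2 × 14.007 = 28.014 g/mol.
%N = 28.014 / 144.177 × 100 = 19.43%.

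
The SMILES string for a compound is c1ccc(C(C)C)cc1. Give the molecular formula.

C9H12

Atom tally by fragment:
  benzene ring core → C:6 H:6
  (− 1 ring H displaced by substituents)
  + CH(CH3)2 → C:3 H:7
Element totals:
  C: 9
  H: 12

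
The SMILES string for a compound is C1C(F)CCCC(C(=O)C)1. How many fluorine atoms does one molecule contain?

1

Atom tally by fragment:
  cyclohexane ring core → C:6 H:12
  (− 2 ring H displaced by substituents)
  + F → F:1
  + COCH3 → C:2 H:3 O:1
Element totals:
  C: 8
  H: 13
  F: 1
  O: 1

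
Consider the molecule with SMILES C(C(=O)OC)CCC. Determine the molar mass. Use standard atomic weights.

116.16 g/mol

Atom tally by fragment:
  CH3OOCCH2 → C:3 H:5 O:2
  CH2 → C:1 H:2
  CH2 → C:1 H:2
  CH3 → C:1 H:3
Element totals:
  C: 6
  H: 12
  O: 2
Molecular formula: C6H12O2.
  M = 6(12.011) + 12(1.008) + 2(15.999)
    = 72.066 + 12.096 + 31.998 = 116.160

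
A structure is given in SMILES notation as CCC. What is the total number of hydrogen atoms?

8

Atom tally by fragment:
  CH3 → C:1 H:3
  CH2 → C:1 H:2
  CH3 → C:1 H:3
Element totals:
  C: 3
  H: 8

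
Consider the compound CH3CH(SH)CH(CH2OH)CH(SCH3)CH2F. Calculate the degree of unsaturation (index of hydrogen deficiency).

Atom tally by fragment:
  CH3 → C:1 H:3
  CH(SH) → C:1 H:2 S:1
  CH(CH2OH) → C:2 H:4 O:1
  CH(SCH3) → C:2 H:4 S:1
  CH2F → C:1 H:2 F:1
Element totals:
  C: 7
  H: 15
  F: 1
  O: 1
  S: 2
Molecular formula: C7H15FOS2.
DoU = (2C + 2 + N − H − X) / 2 = (2·7 + 2 + 0 − 15 − 1) / 2 = 0.

0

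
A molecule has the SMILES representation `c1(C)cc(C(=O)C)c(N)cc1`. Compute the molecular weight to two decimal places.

Atom tally by fragment:
  benzene ring core → C:6 H:6
  (− 3 ring H displaced by substituents)
  + CH3 → C:1 H:3
  + COCH3 → C:2 H:3 O:1
  + NH2 → N:1 H:2
Element totals:
  C: 9
  H: 11
  N: 1
  O: 1
Molecular formula: C9H11NO.
  M = 9(12.011) + 11(1.008) + 14.007 + 15.999
    = 108.099 + 11.088 + 14.007 + 15.999 = 149.193

149.19 g/mol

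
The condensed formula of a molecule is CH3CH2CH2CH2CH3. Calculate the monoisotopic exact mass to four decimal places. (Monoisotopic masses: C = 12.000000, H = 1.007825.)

72.0939

Element totals:
  C: 5
  H: 12
Molecular formula: C5H12.
  M = 5(12.0) + 12(1.007825)
    = 60.000000 + 12.093900 = 72.093900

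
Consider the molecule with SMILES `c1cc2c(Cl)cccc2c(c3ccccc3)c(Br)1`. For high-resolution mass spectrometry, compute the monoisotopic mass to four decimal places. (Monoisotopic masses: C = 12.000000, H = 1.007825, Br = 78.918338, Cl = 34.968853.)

Atom tally by fragment:
  naphthalene ring system core → C:10 H:8
  (− 3 ring H displaced by substituents)
  + Cl → Cl:1
  + C6H5 → C:6 H:5
  + Br → Br:1
Element totals:
  C: 16
  H: 10
  Br: 1
  Cl: 1
Molecular formula: C16H10BrCl.
  M = 16(12.0) + 10(1.007825) + 78.918338 + 34.968853
    = 192.000000 + 10.078250 + 78.918338 + 34.968853 = 315.965441

315.9654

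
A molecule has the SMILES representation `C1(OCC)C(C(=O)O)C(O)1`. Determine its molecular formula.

Atom tally by fragment:
  cyclopropane ring core → C:3 H:6
  (− 3 ring H displaced by substituents)
  + OC2H5 → C:2 H:5 O:1
  + COOH → C:1 H:1 O:2
  + OH → O:1 H:1
Element totals:
  C: 6
  H: 10
  O: 4

C6H10O4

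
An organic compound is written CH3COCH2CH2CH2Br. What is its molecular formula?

Atom tally by fragment:
  CH3COCH2 → C:3 H:5 O:1
  CH2 → C:1 H:2
  CH2Br → C:1 H:2 Br:1
Element totals:
  C: 5
  H: 9
  Br: 1
  O: 1

C5H9BrO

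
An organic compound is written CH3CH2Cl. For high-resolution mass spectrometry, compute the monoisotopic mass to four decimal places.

Element totals:
  C: 2
  H: 5
  Cl: 1
Molecular formula: C2H5Cl.
  M = 2(12.0) + 5(1.007825) + 34.968853
    = 24.000000 + 5.039125 + 34.968853 = 64.007978

64.0080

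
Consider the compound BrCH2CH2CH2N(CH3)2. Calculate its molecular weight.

Atom tally by fragment:
  BrCH2 → C:1 H:2 Br:1
  CH2 → C:1 H:2
  CH2N(CH3)2 → C:3 H:8 N:1
Element totals:
  C: 5
  H: 12
  Br: 1
  N: 1
Molecular formula: C5H12BrN.
  M = 5(12.011) + 12(1.008) + 79.904 + 14.007
    = 60.055 + 12.096 + 79.904 + 14.007 = 166.062

166.06 g/mol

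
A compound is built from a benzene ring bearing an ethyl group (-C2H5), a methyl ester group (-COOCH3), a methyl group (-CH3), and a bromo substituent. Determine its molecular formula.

Atom tally by fragment:
  benzene ring core → C:6 H:6
  (− 4 ring H displaced by substituents)
  + C2H5 → C:2 H:5
  + COOCH3 → C:2 H:3 O:2
  + CH3 → C:1 H:3
  + Br → Br:1
Element totals:
  C: 11
  H: 13
  Br: 1
  O: 2

C11H13BrO2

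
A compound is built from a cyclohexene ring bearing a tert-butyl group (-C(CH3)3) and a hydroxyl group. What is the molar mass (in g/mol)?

154.25 g/mol

Atom tally by fragment:
  cyclohexene ring core → C:6 H:10
  (− 2 ring H displaced by substituents)
  + C(CH3)3 → C:4 H:9
  + OH → O:1 H:1
Element totals:
  C: 10
  H: 18
  O: 1
Molecular formula: C10H18O.
  M = 10(12.011) + 18(1.008) + 15.999
    = 120.110 + 18.144 + 15.999 = 154.253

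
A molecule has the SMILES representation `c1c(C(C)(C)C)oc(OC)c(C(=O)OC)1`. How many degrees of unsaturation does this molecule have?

4

Atom tally by fragment:
  furan ring core → C:4 H:4 O:1
  (− 3 ring H displaced by substituents)
  + C(CH3)3 → C:4 H:9
  + OCH3 → C:1 H:3 O:1
  + COOCH3 → C:2 H:3 O:2
Element totals:
  C: 11
  H: 16
  O: 4
Molecular formula: C11H16O4.
DoU = (2C + 2 + N − H − X) / 2 = (2·11 + 2 + 0 − 16 − 0) / 2 = 4.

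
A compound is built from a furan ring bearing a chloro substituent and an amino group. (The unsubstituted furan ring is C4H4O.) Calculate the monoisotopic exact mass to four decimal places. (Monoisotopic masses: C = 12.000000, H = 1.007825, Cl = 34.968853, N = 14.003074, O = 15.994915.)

116.9981

Atom tally by fragment:
  furan ring core → C:4 H:4 O:1
  (− 2 ring H displaced by substituents)
  + Cl → Cl:1
  + NH2 → N:1 H:2
Element totals:
  C: 4
  H: 4
  Cl: 1
  N: 1
  O: 1
Molecular formula: C4H4ClNO.
  M = 4(12.0) + 4(1.007825) + 34.968853 + 14.003074 + 15.994915
    = 48.000000 + 4.031300 + 34.968853 + 14.003074 + 15.994915 = 116.998142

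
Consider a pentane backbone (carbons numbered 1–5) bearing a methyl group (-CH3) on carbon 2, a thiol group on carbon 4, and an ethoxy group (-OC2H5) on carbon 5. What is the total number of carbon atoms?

Atom tally by fragment:
  CH3 → C:1 H:3
  CH(CH3) → C:2 H:4
  CH2 → C:1 H:2
  CH(SH) → C:1 H:2 S:1
  CH2OC2H5 → C:3 H:7 O:1
Element totals:
  C: 8
  H: 18
  O: 1
  S: 1

8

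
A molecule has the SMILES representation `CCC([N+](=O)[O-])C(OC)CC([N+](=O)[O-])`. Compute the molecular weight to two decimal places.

206.20 g/mol

Atom tally by fragment:
  CH3 → C:1 H:3
  CH2 → C:1 H:2
  CH(NO2) → C:1 H:1 N:1 O:2
  CH(OCH3) → C:2 H:4 O:1
  CH2 → C:1 H:2
  CH2NO2 → C:1 H:2 N:1 O:2
Element totals:
  C: 7
  H: 14
  N: 2
  O: 5
Molecular formula: C7H14N2O5.
  M = 7(12.011) + 14(1.008) + 2(14.007) + 5(15.999)
    = 84.077 + 14.112 + 28.014 + 79.995 = 206.198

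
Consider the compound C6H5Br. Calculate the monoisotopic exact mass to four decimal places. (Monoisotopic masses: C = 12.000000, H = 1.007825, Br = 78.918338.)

155.9575

Atom tally by fragment:
  benzene ring core → C:6 H:6
  (− 1 ring H displaced by substituents)
  + Br → Br:1
Element totals:
  C: 6
  H: 5
  Br: 1
Molecular formula: C6H5Br.
  M = 6(12.0) + 5(1.007825) + 78.918338
    = 72.000000 + 5.039125 + 78.918338 = 155.957463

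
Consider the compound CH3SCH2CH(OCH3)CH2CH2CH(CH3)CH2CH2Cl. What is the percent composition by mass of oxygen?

7.12%

Atom tally by fragment:
  CH3SCH2 → C:2 H:5 S:1
  CH(OCH3) → C:2 H:4 O:1
  CH2 → C:1 H:2
  CH2 → C:1 H:2
  CH(CH3) → C:2 H:4
  CH2 → C:1 H:2
  CH2Cl → C:1 H:2 Cl:1
Element totals:
  C: 10
  H: 21
  Cl: 1
  O: 1
  S: 1
Molecular formula: C10H21ClOS.
Molar mass = 224.787 g/mol.
Mass from O: 1 × 15.999 = 15.999 g/mol.
%O = 15.999 / 224.787 × 100 = 7.12%.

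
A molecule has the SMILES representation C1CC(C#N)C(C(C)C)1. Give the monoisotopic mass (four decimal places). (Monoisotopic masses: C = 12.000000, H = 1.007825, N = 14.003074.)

123.1048

Atom tally by fragment:
  cyclobutane ring core → C:4 H:8
  (− 2 ring H displaced by substituents)
  + CN → C:1 N:1
  + CH(CH3)2 → C:3 H:7
Element totals:
  C: 8
  H: 13
  N: 1
Molecular formula: C8H13N.
  M = 8(12.0) + 13(1.007825) + 14.003074
    = 96.000000 + 13.101725 + 14.003074 = 123.104799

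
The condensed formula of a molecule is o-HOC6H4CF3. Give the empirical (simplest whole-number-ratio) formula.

C7H5F3O

Element totals:
  C: 7
  H: 5
  F: 3
  O: 1
Molecular formula: C7H5F3O.
gcd of subscripts (7, 3, 5, 1) = 1, so the empirical formula equals the molecular formula.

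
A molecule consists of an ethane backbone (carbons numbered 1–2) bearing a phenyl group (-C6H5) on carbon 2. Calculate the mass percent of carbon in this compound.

90.51%

Atom tally by fragment:
  CH3 → C:1 H:3
  CH2C6H5 → C:7 H:7
Element totals:
  C: 8
  H: 10
Molecular formula: C8H10.
Molar mass = 106.168 g/mol.
Mass from C: 8 × 12.011 = 96.088 g/mol.
%C = 96.088 / 106.168 × 100 = 90.51%.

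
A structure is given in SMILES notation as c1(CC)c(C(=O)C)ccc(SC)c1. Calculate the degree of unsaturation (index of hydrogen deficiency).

5

Atom tally by fragment:
  benzene ring core → C:6 H:6
  (− 3 ring H displaced by substituents)
  + C2H5 → C:2 H:5
  + COCH3 → C:2 H:3 O:1
  + SCH3 → C:1 H:3 S:1
Element totals:
  C: 11
  H: 14
  O: 1
  S: 1
Molecular formula: C11H14OS.
DoU = (2C + 2 + N − H − X) / 2 = (2·11 + 2 + 0 − 14 − 0) / 2 = 5.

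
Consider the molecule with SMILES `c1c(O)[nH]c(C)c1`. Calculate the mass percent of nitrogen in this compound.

Atom tally by fragment:
  pyrrole ring core → C:4 H:5 N:1
  (− 2 ring H displaced by substituents)
  + OH → O:1 H:1
  + CH3 → C:1 H:3
Element totals:
  C: 5
  H: 7
  N: 1
  O: 1
Molecular formula: C5H7NO.
Molar mass = 97.117 g/mol.
Mass from N: 1 × 14.007 = 14.007 g/mol.
%N = 14.007 / 97.117 × 100 = 14.42%.

14.42%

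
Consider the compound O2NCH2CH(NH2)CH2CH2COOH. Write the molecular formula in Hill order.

C5H10N2O4

Atom tally by fragment:
  O2NCH2 → C:1 H:2 N:1 O:2
  CH(NH2) → C:1 H:3 N:1
  CH2 → C:1 H:2
  CH2COOH → C:2 H:3 O:2
Element totals:
  C: 5
  H: 10
  N: 2
  O: 4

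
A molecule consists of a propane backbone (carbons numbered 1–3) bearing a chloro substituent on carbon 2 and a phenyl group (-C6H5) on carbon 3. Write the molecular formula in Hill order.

C9H11Cl

Atom tally by fragment:
  CH3 → C:1 H:3
  CH(Cl) → C:1 H:1 Cl:1
  CH2C6H5 → C:7 H:7
Element totals:
  C: 9
  H: 11
  Cl: 1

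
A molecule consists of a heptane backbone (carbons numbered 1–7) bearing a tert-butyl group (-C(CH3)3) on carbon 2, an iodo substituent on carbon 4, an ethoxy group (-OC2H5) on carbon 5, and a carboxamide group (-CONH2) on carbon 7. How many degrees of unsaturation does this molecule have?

1

Atom tally by fragment:
  CH3 → C:1 H:3
  CH(C(CH3)3) → C:5 H:10
  CH2 → C:1 H:2
  CH(I) → C:1 H:1 I:1
  CH(OC2H5) → C:3 H:6 O:1
  CH2 → C:1 H:2
  CH2CONH2 → C:2 H:4 O:1 N:1
Element totals:
  C: 14
  H: 28
  I: 1
  N: 1
  O: 2
Molecular formula: C14H28INO2.
DoU = (2C + 2 + N − H − X) / 2 = (2·14 + 2 + 1 − 28 − 1) / 2 = 1.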